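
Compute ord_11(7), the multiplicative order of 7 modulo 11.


We want ord_11(7), the smallest k >= 1 with 7^k = 1 mod 11.
n = 11 = 11, phi(11) = 10; the order divides phi(n).
Divisors of 10: 1, 2, 5, 10
Repeated squaring mod 11: 7^1 = 7, 7^2 = 5, 7^4 = 3, 7^8 = 9
Test divisors in increasing order:
  k=1: 7^1 = 7 mod 11
  k=2: 7^2 = 5 mod 11
  k=5: 7^5 = 3 * 7 = 10 mod 11
  k=10: 7^10 = 9 * 5 = 1 mod 11  <- first divisor giving 1
Order = 10

10


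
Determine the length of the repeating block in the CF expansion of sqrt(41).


Run the CF algorithm for sqrt(41).
a_0 = floor(sqrt(41)) = 6; set m_0=0, q_0=1.
Recurrence: m' = q*a - m,  q' = (d - m'^2)/q,  a' = floor((a_0 + m')/q').
  step 1: m=6, q=5, a=2
  step 2: m=4, q=5, a=2
  step 3: m=6, q=1, a=12
a_3 = 2*a_0 = 12, so the period closes here.
sqrt(41) = [6; 2, 2, 12]
Period length = 3

3


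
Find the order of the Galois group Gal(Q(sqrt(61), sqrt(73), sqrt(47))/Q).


The 3 square roots of distinct primes are multiplicatively independent over Q,
so [K:Q] = 2^3 and Gal(K/Q) is isomorphic to (Z/2Z)^3.
|Gal| = 2^3 = 8

8


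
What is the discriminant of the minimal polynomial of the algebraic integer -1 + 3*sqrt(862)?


The element -1 + 3*sqrt(862) has minimal polynomial:
x^2 + 2*x - 7757
Discriminant = (2)^2 - 4*(-7757)
= 4 + 31028
= 31032

31032


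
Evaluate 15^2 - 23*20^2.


x^2 - d*y^2
= 15^2 - 23*20^2
= 225 - 9200
= -8975

-8975


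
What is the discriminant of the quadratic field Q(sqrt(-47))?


For K = Q(sqrt(d)) with d squarefree: disc(K) = d if d = 1 mod 4, and disc(K) = 4d if d = 2 or 3 mod 4.
Here d = -47, and d mod 4 = 1.
d = 1 mod 4 (O_K = Z[(1+sqrt(d))/2]), so disc(K) = d = -47

-47


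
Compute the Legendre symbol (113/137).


p = 137 is prime, so compute (113/137) with the reciprocity algorithm (Jacobi-symbol steps: pull out 2s via (2/n), flip via reciprocity, reduce):
  reciprocity: (113/137) -> +(137/113)
  reduce: (24/113)
  pull out 2: (2/113) = +1  (since 113 mod 8 = 1)
  pull out 2: (2/113) = +1  (since 113 mod 8 = 1)
  pull out 2: (2/113) = +1  (since 113 mod 8 = 1)
  reciprocity: (3/113) -> +(113/3)
  reduce: (2/3)
  pull out 2: (2/3) = -1  (since 3 mod 8 = 3)
  (1/3) = 1
Product of signs = -1
(113/137) = -1

-1


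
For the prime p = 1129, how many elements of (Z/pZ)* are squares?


For prime p, the number of non-zero quadratic residues is (p-1)/2.
= (1129-1)/2
= 564

564


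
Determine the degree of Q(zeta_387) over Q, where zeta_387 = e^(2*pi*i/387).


The degree equals Euler's totient phi(387).
387 = 3^2 * 43
phi(387) = 252

252


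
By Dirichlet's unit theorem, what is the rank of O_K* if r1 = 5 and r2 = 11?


By Dirichlet's unit theorem:
rank = r1 + r2 - 1
= 5 + 11 - 1
= 15

15


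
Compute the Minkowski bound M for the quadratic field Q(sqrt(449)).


d = 449, d mod 4 = 1, so disc(K) = d = 449; |disc(K)| = 449
Real quadratic field, so n = 2, s = r2 = 0, r1 = 2
M = (n!/n^n) * (4/pi)^s * sqrt(|disc(K)|) = (2!/2^2) * (4/pi)^0 * sqrt(449)
= 0.5 * 1.000000 * 21.189620
= 10.5948

10.5948


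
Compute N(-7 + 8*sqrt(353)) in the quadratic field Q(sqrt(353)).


N(a + b*sqrt(d)) = a^2 - d*b^2
= (-7)^2 - (353)*(8)^2
= 49 - 22592
= -22543

-22543


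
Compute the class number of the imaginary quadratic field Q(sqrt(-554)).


K = Q(sqrt(-554)). d mod 4 = 2, so D = disc(K) = 4d = -2216
h(K) equals the number of primitive reduced positive-definite forms (a, b, c) = a*x^2 + b*x*y + c*y^2 with b^2 - 4ac = D,
where reduced means |b| <= a <= c, with b >= 0 whenever |b| = a or a = c, and primitive means gcd(a, b, c) = 1.
Reduced forces 3a^2 <= |D| = 2216, so 1 <= a <= 27; b must have the parity of D, and c = (b^2 - D)/(4a) must be an integer >= a.
Enumerate a = 1..27, b in [-a, a]:
  a=1: (1, 0, 554)  [1]
  a=2: (2, 0, 277)  [1]
  a=3: (3, -2, 185), (3, 2, 185)  [2]
  a=4: none
  a=5: (5, -2, 111), (5, 2, 111)  [2]
  a=6: (6, -4, 93), (6, 4, 93)  [2]
  a=7..8: none
  a=9: (9, -4, 62), (9, 4, 62)  [2]
  a=10: (10, -8, 57), (10, 8, 57)  [2]
  a=11..14: none
  a=15: (15, -8, 38), (15, -2, 37), (15, 2, 37), (15, 8, 38)  [4]
  a=16..17: none
  a=18: (18, -4, 31), (18, 4, 31)  [2]
  a=19: (19, -8, 30), (19, 8, 30)  [2]
  a=20..24: none
  a=25: (25, -22, 27), (25, 22, 27)  [2]
  a=26..27: none
Total reduced forms: 1 + 1 + 2 + 2 + 2 + 2 + 2 + 4 + 2 + 2 + 2 = 22
h = 22

22


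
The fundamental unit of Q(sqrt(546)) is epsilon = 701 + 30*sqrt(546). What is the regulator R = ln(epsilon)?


epsilon = 701 + 30*sqrt(546)
= 1401.9993
R = ln(1401.9993)
= 7.2457

7.2457


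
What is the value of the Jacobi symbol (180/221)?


Compute (180/221) via quadratic reciprocity:
  pull out 2: (2/221) = -1  (since 221 mod 8 = 5)
  pull out 2: (2/221) = -1  (since 221 mod 8 = 5)
  reciprocity: (45/221) -> +(221/45)
  reduce: (41/45)
  reciprocity: (41/45) -> +(45/41)
  reduce: (4/41)
  pull out 2: (2/41) = +1  (since 41 mod 8 = 1)
  pull out 2: (2/41) = +1  (since 41 mod 8 = 1)
  (1/41) = 1
Product of signs = 1

1


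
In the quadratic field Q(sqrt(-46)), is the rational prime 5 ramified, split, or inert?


K = Q(sqrt(-46)). Since d mod 4 = 2, disc(K) = -184.
Check p | disc: -184 mod 5 = 1.
p does not divide disc. Compute Legendre symbol (d/p):
4^((5-1)/2) mod 5 = 1
(d/p) = 1, so p splits: (p) = P*P' with e=1, f=1, g=2.
Therefore p is split.

split


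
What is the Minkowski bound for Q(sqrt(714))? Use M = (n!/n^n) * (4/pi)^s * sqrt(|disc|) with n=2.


d = 714, d mod 4 = 2, so disc(K) = 4d = 2856; |disc(K)| = 2856
Real quadratic field, so n = 2, s = r2 = 0, r1 = 2
M = (n!/n^n) * (4/pi)^s * sqrt(|disc(K)|) = (2!/2^2) * (4/pi)^0 * sqrt(2856)
= 0.5 * 1.000000 * 53.441557
= 26.7208

26.7208


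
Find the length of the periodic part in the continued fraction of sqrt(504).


Run the CF algorithm for sqrt(504).
a_0 = floor(sqrt(504)) = 22; set m_0=0, q_0=1.
Recurrence: m' = q*a - m,  q' = (d - m'^2)/q,  a' = floor((a_0 + m')/q').
  step 1: m=22, q=20, a=2
  step 2: m=18, q=9, a=4
  step 3: m=18, q=20, a=2
  step 4: m=22, q=1, a=44
a_4 = 2*a_0 = 44, so the period closes here.
sqrt(504) = [22; 2, 4, 2, 44]
Period length = 4

4


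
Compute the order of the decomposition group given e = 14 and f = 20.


|D_P| = e * f
= 14 * 20
= 280

280


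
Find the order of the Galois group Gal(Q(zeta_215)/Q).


|Gal(Q(zeta_215)/Q)| = phi(215)
= 168

168


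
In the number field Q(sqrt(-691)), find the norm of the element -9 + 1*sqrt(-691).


N(a + b*sqrt(d)) = a^2 - d*b^2
= (-9)^2 - (-691)*(1)^2
= 81 + 691
= 772

772


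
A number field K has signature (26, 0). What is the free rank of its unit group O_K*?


By Dirichlet's unit theorem:
rank = r1 + r2 - 1
= 26 + 0 - 1
= 25

25


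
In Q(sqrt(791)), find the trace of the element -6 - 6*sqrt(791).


Tr(a + b*sqrt(d)) = (a + b*sqrt(d)) + (a - b*sqrt(d)) = 2a
= 2 * (-6)
= -12

-12


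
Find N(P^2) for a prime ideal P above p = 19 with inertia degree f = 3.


N(P^a) = p^(a*f)
= 19^(2*3)
= 19^6
= 47045881

47045881


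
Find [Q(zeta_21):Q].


The degree equals Euler's totient phi(21).
21 = 3 * 7
phi(21) = 12

12


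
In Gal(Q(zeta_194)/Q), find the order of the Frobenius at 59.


The Frobenius at p in Gal(Q(zeta_n)/Q) = (Z/nZ)* is the class of p, so its order is ord_194(59), the smallest k >= 1 with 59^k = 1 mod 194.
n = 194 = 2 * 97, phi(194) = 96; the order divides phi(n).
Divisors of 96: 1, 2, 3, 4, 6, 8, 12, 16, 24, 32, 48, 96
Repeated squaring mod 194: 59^1 = 59, 59^2 = 183, 59^4 = 121, 59^8 = 91, 59^16 = 133, 59^32 = 35, 59^64 = 61
Test divisors in increasing order:
  k=1: 59^1 = 59 mod 194
  k=2: 59^2 = 183 mod 194
  k=3: 59^3 = 183 * 59 = 127 mod 194
  k=4: 59^4 = 121 mod 194
  k=6: 59^6 = 121 * 183 = 27 mod 194
  k=8: 59^8 = 91 mod 194
  k=12: 59^12 = 91 * 121 = 147 mod 194
  k=16: 59^16 = 133 mod 194
  k=24: 59^24 = 133 * 91 = 75 mod 194
  k=32: 59^32 = 35 mod 194
  k=48: 59^48 = 35 * 133 = 193 mod 194
  k=96: 59^96 = 61 * 35 = 1 mod 194  <- first divisor giving 1
Order = 96

96


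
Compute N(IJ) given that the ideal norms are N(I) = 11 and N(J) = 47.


N(IJ) = N(I) * N(J)
= 11 * 47
= 517

517


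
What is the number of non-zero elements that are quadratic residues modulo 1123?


For prime p, the number of non-zero quadratic residues is (p-1)/2.
= (1123-1)/2
= 561

561


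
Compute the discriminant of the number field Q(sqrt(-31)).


For K = Q(sqrt(d)) with d squarefree: disc(K) = d if d = 1 mod 4, and disc(K) = 4d if d = 2 or 3 mod 4.
Here d = -31, and d mod 4 = 1.
d = 1 mod 4 (O_K = Z[(1+sqrt(d))/2]), so disc(K) = d = -31

-31


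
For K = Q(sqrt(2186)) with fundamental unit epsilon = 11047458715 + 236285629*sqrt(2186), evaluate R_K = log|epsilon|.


epsilon = 11047458715 + 236285629*sqrt(2186)
= 2.2095e+10
R = ln(2.2095e+10)
= 23.8186

23.8186


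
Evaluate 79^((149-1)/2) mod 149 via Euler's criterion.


p = 149 is prime and the exponent is (p-1)/2 = 74, so by Euler's criterion 79^74 = (79/149) = +1 or -1 mod 149.
Compute by square-and-multiply:
  74 = 64 + 8 + 2 (binary 1001010)
  Repeated squaring mod 149: 79^1 = 79, 79^2 = 132, 79^4 = 140, 79^8 = 81, 79^16 = 5, 79^32 = 25, 79^64 = 29
  79^74 = 79^64 * 79^8 * 79^2 = 29 * 81 * 132 mod 149
    29 * 81 = 2349 = 114 mod 149
    114 * 132 = 15048 = 148 mod 149
  79^74 = 148 mod 149
Result 148 = p - 1 = -1 mod 149: 79 is a quadratic non-residue mod 149. As a residue in [0, p-1] the value is 148.
79^74 mod 149 = 148

148


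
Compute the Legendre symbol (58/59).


p = 59 is prime, so compute (58/59) with the reciprocity algorithm (Jacobi-symbol steps: pull out 2s via (2/n), flip via reciprocity, reduce):
  pull out 2: (2/59) = -1  (since 59 mod 8 = 3)
  reciprocity: (29/59) -> +(59/29)
  reduce: (1/29)
  (1/29) = 1
Product of signs = -1
(58/59) = -1

-1


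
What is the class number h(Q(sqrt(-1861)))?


K = Q(sqrt(-1861)). d mod 4 = 3, so D = disc(K) = 4d = -7444
h(K) equals the number of primitive reduced positive-definite forms (a, b, c) = a*x^2 + b*x*y + c*y^2 with b^2 - 4ac = D,
where reduced means |b| <= a <= c, with b >= 0 whenever |b| = a or a = c, and primitive means gcd(a, b, c) = 1.
Reduced forces 3a^2 <= |D| = 7444, so 1 <= a <= 49; b must have the parity of D, and c = (b^2 - D)/(4a) must be an integer >= a.
Enumerate a = 1..49, b in [-a, a]:
  a=1: (1, 0, 1861)  [1]
  a=2: (2, 2, 931)  [1]
  a=3..4: none
  a=5: (5, -4, 373), (5, 4, 373)  [2]
  a=6: none
  a=7: (7, -2, 266), (7, 2, 266)  [2]
  a=8..9: none
  a=10: (10, -6, 187), (10, 6, 187)  [2]
  a=11: (11, -6, 170), (11, 6, 170)  [2]
  a=12..13: none
  a=14: (14, -2, 133), (14, 2, 133)  [2]
  a=15..16: none
  a=17: (17, -6, 110), (17, 6, 110)  [2]
  a=18: none
  a=19: (19, -2, 98), (19, 2, 98)  [2]
  a=20..21: none
  a=22: (22, -6, 85), (22, 6, 85)  [2]
  a=23: (23, -10, 82), (23, 10, 82)  [2]
  a=24: none
  a=25: (25, -16, 77), (25, 16, 77)  [2]
  a=26..28: none
  a=29: (29, -26, 70), (29, 26, 70)  [2]
  a=30..33: none
  a=34: (34, -6, 55), (34, 6, 55)  [2]
  a=35: (35, -26, 58), (35, -16, 55), (35, 16, 55), (35, 26, 58)  [4]
  a=36: none
  a=37: (37, -20, 53), (37, 20, 53)  [2]
  a=38: (38, -2, 49), (38, 2, 49)  [2]
  a=39..40: none
  a=41: (41, -10, 46), (41, 10, 46)  [2]
  a=42: none
  a=43: (43, -34, 50), (43, 34, 50)  [2]
  a=44..49: none
Total reduced forms: 1 + 1 + 2 + 2 + 2 + 2 + 2 + 2 + 2 + 2 + 2 + 2 + 2 + 2 + 4 + 2 + 2 + 2 + 2 = 38
h = 38

38


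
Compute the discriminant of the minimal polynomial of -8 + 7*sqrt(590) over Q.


The element -8 + 7*sqrt(590) has minimal polynomial:
x^2 + 16*x - 28846
Discriminant = (16)^2 - 4*(-28846)
= 256 + 115384
= 115640

115640


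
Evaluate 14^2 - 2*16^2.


x^2 - d*y^2
= 14^2 - 2*16^2
= 196 - 512
= -316

-316


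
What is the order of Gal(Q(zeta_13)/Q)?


|Gal(Q(zeta_13)/Q)| = phi(13)
= 12

12


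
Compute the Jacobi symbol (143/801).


Compute (143/801) via quadratic reciprocity:
  reciprocity: (143/801) -> +(801/143)
  reduce: (86/143)
  pull out 2: (2/143) = +1  (since 143 mod 8 = 7)
  reciprocity: (43/143) -> -(143/43)
  reduce: (14/43)
  pull out 2: (2/43) = -1  (since 43 mod 8 = 3)
  reciprocity: (7/43) -> -(43/7)
  reduce: (1/7)
  (1/7) = 1
Product of signs = -1

-1


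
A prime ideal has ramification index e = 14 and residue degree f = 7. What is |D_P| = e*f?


|D_P| = e * f
= 14 * 7
= 98

98


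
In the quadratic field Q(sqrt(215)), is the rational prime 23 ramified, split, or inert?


K = Q(sqrt(215)). Since d mod 4 = 3, disc(K) = 860.
Check p | disc: 860 mod 23 = 9.
p does not divide disc. Compute Legendre symbol (d/p):
8^((23-1)/2) mod 23 = 1
(d/p) = 1, so p splits: (p) = P*P' with e=1, f=1, g=2.
Therefore p is split.

split


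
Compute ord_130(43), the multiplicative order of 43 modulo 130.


We want ord_130(43), the smallest k >= 1 with 43^k = 1 mod 130.
n = 130 = 2 * 5 * 13, phi(130) = 48; the order divides phi(n).
Divisors of 48: 1, 2, 3, 4, 6, 8, 12, 16, 24, 48
Repeated squaring mod 130: 43^1 = 43, 43^2 = 29, 43^4 = 61, 43^8 = 81, 43^16 = 61, 43^32 = 81
Test divisors in increasing order:
  k=1: 43^1 = 43 mod 130
  k=2: 43^2 = 29 mod 130
  k=3: 43^3 = 29 * 43 = 77 mod 130
  k=4: 43^4 = 61 mod 130
  k=6: 43^6 = 61 * 29 = 79 mod 130
  k=8: 43^8 = 81 mod 130
  k=12: 43^12 = 81 * 61 = 1 mod 130  <- first divisor giving 1
Order = 12

12


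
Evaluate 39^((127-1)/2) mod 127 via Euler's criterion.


p = 127 is prime and the exponent is (p-1)/2 = 63, so by Euler's criterion 39^63 = (39/127) = +1 or -1 mod 127.
Compute by square-and-multiply:
  63 = 32 + 16 + 8 + 4 + 2 + 1 (binary 111111)
  Repeated squaring mod 127: 39^1 = 39, 39^2 = 124, 39^4 = 9, 39^8 = 81, 39^16 = 84, 39^32 = 71
  39^63 = 39^32 * 39^16 * 39^8 * 39^4 * 39^2 * 39^1 = 71 * 84 * 81 * 9 * 124 * 39 mod 127
    71 * 84 = 5964 = 122 mod 127
    122 * 81 = 9882 = 103 mod 127
    103 * 9 = 927 = 38 mod 127
    38 * 124 = 4712 = 13 mod 127
    13 * 39 = 507 = 126 mod 127
  39^63 = 126 mod 127
Result 126 = p - 1 = -1 mod 127: 39 is a quadratic non-residue mod 127. As a residue in [0, p-1] the value is 126.
39^63 mod 127 = 126

126


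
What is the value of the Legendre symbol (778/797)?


p = 797 is prime, so compute (778/797) with the reciprocity algorithm (Jacobi-symbol steps: pull out 2s via (2/n), flip via reciprocity, reduce):
  pull out 2: (2/797) = -1  (since 797 mod 8 = 5)
  reciprocity: (389/797) -> +(797/389)
  reduce: (19/389)
  reciprocity: (19/389) -> +(389/19)
  reduce: (9/19)
  reciprocity: (9/19) -> +(19/9)
  reduce: (1/9)
  (1/9) = 1
Product of signs = -1
(778/797) = -1

-1


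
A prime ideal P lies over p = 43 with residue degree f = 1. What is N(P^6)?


N(P^a) = p^(a*f)
= 43^(6*1)
= 43^6
= 6321363049

6321363049


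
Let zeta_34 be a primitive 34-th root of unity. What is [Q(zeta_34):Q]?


The degree equals Euler's totient phi(34).
34 = 2 * 17
phi(34) = 16

16


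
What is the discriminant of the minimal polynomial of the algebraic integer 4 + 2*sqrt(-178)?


The element 4 + 2*sqrt(-178) has minimal polynomial:
x^2 - 8*x + 728
Discriminant = (-8)^2 - 4*(728)
= 64 - 2912
= -2848

-2848


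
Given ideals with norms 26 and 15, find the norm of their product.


N(IJ) = N(I) * N(J)
= 26 * 15
= 390

390


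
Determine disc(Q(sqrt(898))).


For K = Q(sqrt(d)) with d squarefree: disc(K) = d if d = 1 mod 4, and disc(K) = 4d if d = 2 or 3 mod 4.
Here d = 898, and d mod 4 = 2.
d = 2 mod 4, not 1 (O_K = Z[sqrt(d)]), so disc(K) = 4d = 4 * (898) = 3592

3592


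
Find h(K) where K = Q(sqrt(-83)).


K = Q(sqrt(-83)). d mod 4 = 1, so D = disc(K) = d = -83
h(K) equals the number of primitive reduced positive-definite forms (a, b, c) = a*x^2 + b*x*y + c*y^2 with b^2 - 4ac = D,
where reduced means |b| <= a <= c, with b >= 0 whenever |b| = a or a = c, and primitive means gcd(a, b, c) = 1.
Reduced forces 3a^2 <= |D| = 83, so 1 <= a <= 5; b must have the parity of D, and c = (b^2 - D)/(4a) must be an integer >= a.
Enumerate a = 1..5, b in [-a, a]:
  a=1: (1, 1, 21)  [1]
  a=2: none
  a=3: (3, -1, 7), (3, 1, 7)  [2]
  a=4..5: none
Total reduced forms: 1 + 2 = 3
h = 3

3


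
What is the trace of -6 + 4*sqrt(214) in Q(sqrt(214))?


Tr(a + b*sqrt(d)) = (a + b*sqrt(d)) + (a - b*sqrt(d)) = 2a
= 2 * (-6)
= -12

-12


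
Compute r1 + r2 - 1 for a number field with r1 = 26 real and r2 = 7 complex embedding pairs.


By Dirichlet's unit theorem:
rank = r1 + r2 - 1
= 26 + 7 - 1
= 32

32


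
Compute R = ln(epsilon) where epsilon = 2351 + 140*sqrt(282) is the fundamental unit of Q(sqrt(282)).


epsilon = 2351 + 140*sqrt(282)
= 4701.9998
R = ln(4701.9998)
= 8.4557

8.4557


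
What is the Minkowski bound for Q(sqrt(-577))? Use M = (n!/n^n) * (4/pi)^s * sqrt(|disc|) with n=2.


d = -577, d mod 4 = 3, so disc(K) = 4d = -2308; |disc(K)| = 2308
Imaginary quadratic field, so n = 2, s = r2 = 1, r1 = 0
M = (n!/n^n) * (4/pi)^s * sqrt(|disc(K)|) = (2!/2^2) * (4/pi)^1 * sqrt(2308)
= 0.5 * 1.273240 * 48.041649
= 30.5843

30.5843


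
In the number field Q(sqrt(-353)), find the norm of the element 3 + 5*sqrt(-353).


N(a + b*sqrt(d)) = a^2 - d*b^2
= (3)^2 - (-353)*(5)^2
= 9 + 8825
= 8834

8834


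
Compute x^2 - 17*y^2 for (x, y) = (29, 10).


x^2 - d*y^2
= 29^2 - 17*10^2
= 841 - 1700
= -859

-859


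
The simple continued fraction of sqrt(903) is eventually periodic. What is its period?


Run the CF algorithm for sqrt(903).
a_0 = floor(sqrt(903)) = 30; set m_0=0, q_0=1.
Recurrence: m' = q*a - m,  q' = (d - m'^2)/q,  a' = floor((a_0 + m')/q').
  step 1: m=30, q=3, a=20
  step 2: m=30, q=1, a=60
a_2 = 2*a_0 = 60, so the period closes here.
sqrt(903) = [30; 20, 60]
Period length = 2

2


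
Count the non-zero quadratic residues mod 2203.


For prime p, the number of non-zero quadratic residues is (p-1)/2.
= (2203-1)/2
= 1101

1101


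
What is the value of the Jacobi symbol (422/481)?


Compute (422/481) via quadratic reciprocity:
  pull out 2: (2/481) = +1  (since 481 mod 8 = 1)
  reciprocity: (211/481) -> +(481/211)
  reduce: (59/211)
  reciprocity: (59/211) -> -(211/59)
  reduce: (34/59)
  pull out 2: (2/59) = -1  (since 59 mod 8 = 3)
  reciprocity: (17/59) -> +(59/17)
  reduce: (8/17)
  pull out 2: (2/17) = +1  (since 17 mod 8 = 1)
  pull out 2: (2/17) = +1  (since 17 mod 8 = 1)
  pull out 2: (2/17) = +1  (since 17 mod 8 = 1)
  (1/17) = 1
Product of signs = 1

1


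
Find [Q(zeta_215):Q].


The degree equals Euler's totient phi(215).
215 = 5 * 43
phi(215) = 168

168


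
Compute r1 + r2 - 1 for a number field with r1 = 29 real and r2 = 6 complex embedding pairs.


By Dirichlet's unit theorem:
rank = r1 + r2 - 1
= 29 + 6 - 1
= 34

34


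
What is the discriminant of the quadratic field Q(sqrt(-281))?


For K = Q(sqrt(d)) with d squarefree: disc(K) = d if d = 1 mod 4, and disc(K) = 4d if d = 2 or 3 mod 4.
Here d = -281, and d mod 4 = 3.
d = 3 mod 4, not 1 (O_K = Z[sqrt(d)]), so disc(K) = 4d = 4 * (-281) = -1124

-1124


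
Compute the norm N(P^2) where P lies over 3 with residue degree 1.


N(P^a) = p^(a*f)
= 3^(2*1)
= 3^2
= 9

9


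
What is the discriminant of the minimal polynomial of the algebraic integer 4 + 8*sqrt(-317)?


The element 4 + 8*sqrt(-317) has minimal polynomial:
x^2 - 8*x + 20304
Discriminant = (-8)^2 - 4*(20304)
= 64 - 81216
= -81152

-81152


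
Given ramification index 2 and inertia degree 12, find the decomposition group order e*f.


|D_P| = e * f
= 2 * 12
= 24

24


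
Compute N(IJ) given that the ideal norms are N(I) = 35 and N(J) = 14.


N(IJ) = N(I) * N(J)
= 35 * 14
= 490

490


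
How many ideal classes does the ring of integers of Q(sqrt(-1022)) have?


K = Q(sqrt(-1022)). d mod 4 = 2, so D = disc(K) = 4d = -4088
h(K) equals the number of primitive reduced positive-definite forms (a, b, c) = a*x^2 + b*x*y + c*y^2 with b^2 - 4ac = D,
where reduced means |b| <= a <= c, with b >= 0 whenever |b| = a or a = c, and primitive means gcd(a, b, c) = 1.
Reduced forces 3a^2 <= |D| = 4088, so 1 <= a <= 36; b must have the parity of D, and c = (b^2 - D)/(4a) must be an integer >= a.
Enumerate a = 1..36, b in [-a, a]:
  a=1: (1, 0, 1022)  [1]
  a=2: (2, 0, 511)  [1]
  a=3: (3, -2, 341), (3, 2, 341)  [2]
  a=4..5: none
  a=6: (6, -4, 171), (6, 4, 171)  [2]
  a=7: (7, 0, 146)  [1]
  a=8: none
  a=9: (9, -4, 114), (9, 4, 114)  [2]
  a=10: none
  a=11: (11, -2, 93), (11, 2, 93)  [2]
  a=12..13: none
  a=14: (14, 0, 73)  [1]
  a=15..16: none
  a=17: (17, -14, 63), (17, 14, 63)  [2]
  a=18: (18, -4, 57), (18, 4, 57)  [2]
  a=19: (19, -4, 54), (19, 4, 54)  [2]
  a=20: none
  a=21: (21, -14, 51), (21, 14, 51)  [2]
  a=22: (22, -20, 51), (22, 20, 51)  [2]
  a=23: (23, -12, 46), (23, 12, 46)  [2]
  a=24..26: none
  a=27: (27, -4, 38), (27, 4, 38)  [2]
  a=28: none
  a=29: (29, -28, 42), (29, 28, 42)  [2]
  a=30: none
  a=31: (31, -2, 33), (31, 2, 33)  [2]
  a=32: none
  a=33: (33, -20, 34), (33, 20, 34)  [2]
  a=34..36: none
Total reduced forms: 1 + 1 + 2 + 2 + 1 + 2 + 2 + 1 + 2 + 2 + 2 + 2 + 2 + 2 + 2 + 2 + 2 + 2 = 32
h = 32

32


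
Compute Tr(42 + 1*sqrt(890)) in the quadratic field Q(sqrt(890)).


Tr(a + b*sqrt(d)) = (a + b*sqrt(d)) + (a - b*sqrt(d)) = 2a
= 2 * (42)
= 84

84


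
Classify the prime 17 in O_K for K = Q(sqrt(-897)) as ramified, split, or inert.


K = Q(sqrt(-897)). Since d mod 4 = 3, disc(K) = -3588.
Check p | disc: -3588 mod 17 = 16.
p does not divide disc. Compute Legendre symbol (d/p):
4^((17-1)/2) mod 17 = 1
(d/p) = 1, so p splits: (p) = P*P' with e=1, f=1, g=2.
Therefore p is split.

split


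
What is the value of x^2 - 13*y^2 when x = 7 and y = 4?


x^2 - d*y^2
= 7^2 - 13*4^2
= 49 - 208
= -159

-159


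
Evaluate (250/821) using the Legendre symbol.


p = 821 is prime, so compute (250/821) with the reciprocity algorithm (Jacobi-symbol steps: pull out 2s via (2/n), flip via reciprocity, reduce):
  pull out 2: (2/821) = -1  (since 821 mod 8 = 5)
  reciprocity: (125/821) -> +(821/125)
  reduce: (71/125)
  reciprocity: (71/125) -> +(125/71)
  reduce: (54/71)
  pull out 2: (2/71) = +1  (since 71 mod 8 = 7)
  reciprocity: (27/71) -> -(71/27)
  reduce: (17/27)
  reciprocity: (17/27) -> +(27/17)
  reduce: (10/17)
  pull out 2: (2/17) = +1  (since 17 mod 8 = 1)
  reciprocity: (5/17) -> +(17/5)
  reduce: (2/5)
  pull out 2: (2/5) = -1  (since 5 mod 8 = 5)
  (1/5) = 1
Product of signs = -1
(250/821) = -1

-1


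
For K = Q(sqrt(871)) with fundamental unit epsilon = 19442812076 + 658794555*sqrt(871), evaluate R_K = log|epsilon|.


epsilon = 19442812076 + 658794555*sqrt(871)
= 3.8886e+10
R = ln(3.8886e+10)
= 24.3839

24.3839


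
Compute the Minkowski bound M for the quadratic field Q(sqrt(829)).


d = 829, d mod 4 = 1, so disc(K) = d = 829; |disc(K)| = 829
Real quadratic field, so n = 2, s = r2 = 0, r1 = 2
M = (n!/n^n) * (4/pi)^s * sqrt(|disc(K)|) = (2!/2^2) * (4/pi)^0 * sqrt(829)
= 0.5 * 1.000000 * 28.792360
= 14.3962

14.3962


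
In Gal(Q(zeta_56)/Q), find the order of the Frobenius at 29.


The Frobenius at p in Gal(Q(zeta_n)/Q) = (Z/nZ)* is the class of p, so its order is ord_56(29), the smallest k >= 1 with 29^k = 1 mod 56.
n = 56 = 2^3 * 7, phi(56) = 24; the order divides phi(n).
Divisors of 24: 1, 2, 3, 4, 6, 8, 12, 24
Repeated squaring mod 56: 29^1 = 29, 29^2 = 1, 29^4 = 1, 29^8 = 1, 29^16 = 1
Test divisors in increasing order:
  k=1: 29^1 = 29 mod 56
  k=2: 29^2 = 1 mod 56  <- first divisor giving 1
Order = 2

2


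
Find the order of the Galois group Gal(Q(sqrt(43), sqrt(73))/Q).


The 2 square roots of distinct primes are multiplicatively independent over Q,
so [K:Q] = 2^2 and Gal(K/Q) is isomorphic to (Z/2Z)^2.
|Gal| = 2^2 = 4

4


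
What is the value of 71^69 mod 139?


p = 139 is prime and the exponent is (p-1)/2 = 69, so by Euler's criterion 71^69 = (71/139) = +1 or -1 mod 139.
Compute by square-and-multiply:
  69 = 64 + 4 + 1 (binary 1000101)
  Repeated squaring mod 139: 71^1 = 71, 71^2 = 37, 71^4 = 118, 71^8 = 24, 71^16 = 20, 71^32 = 122, 71^64 = 11
  71^69 = 71^64 * 71^4 * 71^1 = 11 * 118 * 71 mod 139
    11 * 118 = 1298 = 47 mod 139
    47 * 71 = 3337 = 1 mod 139
  71^69 = 1 mod 139
Result 1: 71 is a quadratic residue mod 139.
71^69 mod 139 = 1

1


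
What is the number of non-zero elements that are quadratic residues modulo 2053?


For prime p, the number of non-zero quadratic residues is (p-1)/2.
= (2053-1)/2
= 1026

1026


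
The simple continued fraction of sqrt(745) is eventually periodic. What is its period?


Run the CF algorithm for sqrt(745).
a_0 = floor(sqrt(745)) = 27; set m_0=0, q_0=1.
Recurrence: m' = q*a - m,  q' = (d - m'^2)/q,  a' = floor((a_0 + m')/q').
  step 1: m=27, q=16, a=3
  step 2: m=21, q=19, a=2
  step 3: m=17, q=24, a=1
  step 4: m=7, q=29, a=1
  step 5: m=22, q=9, a=5
  step 6: m=23, q=24, a=2
  step 7: m=25, q=5, a=10
  step 8: m=25, q=24, a=2
  step 9: m=23, q=9, a=5
  step 10: m=22, q=29, a=1
  step 11: m=7, q=24, a=1
  step 12: m=17, q=19, a=2
  step 13: m=21, q=16, a=3
  step 14: m=27, q=1, a=54
a_14 = 2*a_0 = 54, so the period closes here.
sqrt(745) = [27; 3, 2, 1, 1, 5, 2, 10, 2, 5, 1, 1, 2, 3, 54]
Period length = 14

14


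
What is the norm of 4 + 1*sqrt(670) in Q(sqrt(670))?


N(a + b*sqrt(d)) = a^2 - d*b^2
= (4)^2 - (670)*(1)^2
= 16 - 670
= -654

-654


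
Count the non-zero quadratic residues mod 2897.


For prime p, the number of non-zero quadratic residues is (p-1)/2.
= (2897-1)/2
= 1448

1448


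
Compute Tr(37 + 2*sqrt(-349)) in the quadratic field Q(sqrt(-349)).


Tr(a + b*sqrt(d)) = (a + b*sqrt(d)) + (a - b*sqrt(d)) = 2a
= 2 * (37)
= 74

74


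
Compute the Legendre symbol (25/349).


p = 349 is prime, so compute (25/349) with the reciprocity algorithm (Jacobi-symbol steps: pull out 2s via (2/n), flip via reciprocity, reduce):
  reciprocity: (25/349) -> +(349/25)
  reduce: (24/25)
  pull out 2: (2/25) = +1  (since 25 mod 8 = 1)
  pull out 2: (2/25) = +1  (since 25 mod 8 = 1)
  pull out 2: (2/25) = +1  (since 25 mod 8 = 1)
  reciprocity: (3/25) -> +(25/3)
  reduce: (1/3)
  (1/3) = 1
Product of signs = 1
(25/349) = 1

1


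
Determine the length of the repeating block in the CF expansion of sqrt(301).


Run the CF algorithm for sqrt(301).
a_0 = floor(sqrt(301)) = 17; set m_0=0, q_0=1.
Recurrence: m' = q*a - m,  q' = (d - m'^2)/q,  a' = floor((a_0 + m')/q').
  step 1: m=17, q=12, a=2
  step 2: m=7, q=21, a=1
  step 3: m=14, q=5, a=6
  step 4: m=16, q=9, a=3
  step 5: m=11, q=20, a=1
  step 6: m=9, q=11, a=2
  step 7: m=13, q=12, a=2
  step 8: m=11, q=15, a=1
  step 9: m=4, q=19, a=1
  step 10: m=15, q=4, a=8
  step 11: m=17, q=3, a=11
  step 12: m=16, q=15, a=2
  step 13: m=14, q=7, a=4
  step 14: m=14, q=15, a=2
  step 15: m=16, q=3, a=11
  step 16: m=17, q=4, a=8
  step 17: m=15, q=19, a=1
  step 18: m=4, q=15, a=1
  step 19: m=11, q=12, a=2
  step 20: m=13, q=11, a=2
  step 21: m=9, q=20, a=1
  step 22: m=11, q=9, a=3
  step 23: m=16, q=5, a=6
  step 24: m=14, q=21, a=1
  step 25: m=7, q=12, a=2
  step 26: m=17, q=1, a=34
a_26 = 2*a_0 = 34, so the period closes here.
sqrt(301) = [17; 2, 1, 6, 3, 1, 2, 2, 1, 1, 8, 11, 2, 4, 2, 11, 8, 1, 1, 2, 2, 1, 3, 6, 1, 2, 34]
Period length = 26

26


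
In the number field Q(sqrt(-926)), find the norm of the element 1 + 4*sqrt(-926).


N(a + b*sqrt(d)) = a^2 - d*b^2
= (1)^2 - (-926)*(4)^2
= 1 + 14816
= 14817

14817


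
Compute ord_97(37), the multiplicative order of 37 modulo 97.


We want ord_97(37), the smallest k >= 1 with 37^k = 1 mod 97.
n = 97 = 97, phi(97) = 96; the order divides phi(n).
Divisors of 96: 1, 2, 3, 4, 6, 8, 12, 16, 24, 32, 48, 96
Repeated squaring mod 97: 37^1 = 37, 37^2 = 11, 37^4 = 24, 37^8 = 91, 37^16 = 36, 37^32 = 35, 37^64 = 61
Test divisors in increasing order:
  k=1: 37^1 = 37 mod 97
  k=2: 37^2 = 11 mod 97
  k=3: 37^3 = 11 * 37 = 19 mod 97
  k=4: 37^4 = 24 mod 97
  k=6: 37^6 = 24 * 11 = 70 mod 97
  k=8: 37^8 = 91 mod 97
  k=12: 37^12 = 91 * 24 = 50 mod 97
  k=16: 37^16 = 36 mod 97
  k=24: 37^24 = 36 * 91 = 75 mod 97
  k=32: 37^32 = 35 mod 97
  k=48: 37^48 = 35 * 36 = 96 mod 97
  k=96: 37^96 = 61 * 35 = 1 mod 97  <- first divisor giving 1
Order = 96

96


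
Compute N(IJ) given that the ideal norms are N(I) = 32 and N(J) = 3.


N(IJ) = N(I) * N(J)
= 32 * 3
= 96

96


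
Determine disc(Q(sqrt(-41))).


For K = Q(sqrt(d)) with d squarefree: disc(K) = d if d = 1 mod 4, and disc(K) = 4d if d = 2 or 3 mod 4.
Here d = -41, and d mod 4 = 3.
d = 3 mod 4, not 1 (O_K = Z[sqrt(d)]), so disc(K) = 4d = 4 * (-41) = -164

-164


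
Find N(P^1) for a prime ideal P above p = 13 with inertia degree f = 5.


N(P^a) = p^(a*f)
= 13^(1*5)
= 13^5
= 371293

371293


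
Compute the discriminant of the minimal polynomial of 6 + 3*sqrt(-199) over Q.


The element 6 + 3*sqrt(-199) has minimal polynomial:
x^2 - 12*x + 1827
Discriminant = (-12)^2 - 4*(1827)
= 144 - 7308
= -7164

-7164


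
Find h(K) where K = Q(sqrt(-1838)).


K = Q(sqrt(-1838)). d mod 4 = 2, so D = disc(K) = 4d = -7352
h(K) equals the number of primitive reduced positive-definite forms (a, b, c) = a*x^2 + b*x*y + c*y^2 with b^2 - 4ac = D,
where reduced means |b| <= a <= c, with b >= 0 whenever |b| = a or a = c, and primitive means gcd(a, b, c) = 1.
Reduced forces 3a^2 <= |D| = 7352, so 1 <= a <= 49; b must have the parity of D, and c = (b^2 - D)/(4a) must be an integer >= a.
Enumerate a = 1..49, b in [-a, a]:
  a=1: (1, 0, 1838)  [1]
  a=2: (2, 0, 919)  [1]
  a=3: (3, -2, 613), (3, 2, 613)  [2]
  a=4..5: none
  a=6: (6, -4, 307), (6, 4, 307)  [2]
  a=7..8: none
  a=9: (9, -8, 206), (9, 8, 206)  [2]
  a=10..16: none
  a=17: (17, -14, 111), (17, 14, 111)  [2]
  a=18: (18, -8, 103), (18, 8, 103)  [2]
  a=19: (19, -18, 101), (19, 18, 101)  [2]
  a=20..22: none
  a=23: (23, -10, 81), (23, 10, 81)  [2]
  a=24..26: none
  a=27: (27, -10, 69), (27, 10, 69)  [2]
  a=28..33: none
  a=34: (34, -20, 57), (34, 20, 57)  [2]
  a=35..36: none
  a=37: (37, -14, 51), (37, 14, 51)  [2]
  a=38: (38, -20, 51), (38, 20, 51)  [2]
  a=39..42: none
  a=43: (43, -42, 53), (43, 42, 53)  [2]
  a=44..45: none
  a=46: (46, -36, 47), (46, 36, 47)  [2]
  a=47..49: none
Total reduced forms: 1 + 1 + 2 + 2 + 2 + 2 + 2 + 2 + 2 + 2 + 2 + 2 + 2 + 2 + 2 = 28
h = 28

28


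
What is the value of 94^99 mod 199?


p = 199 is prime and the exponent is (p-1)/2 = 99, so by Euler's criterion 94^99 = (94/199) = +1 or -1 mod 199.
Compute by square-and-multiply:
  99 = 64 + 32 + 2 + 1 (binary 1100011)
  Repeated squaring mod 199: 94^1 = 94, 94^2 = 80, 94^4 = 32, 94^8 = 29, 94^16 = 45, 94^32 = 35, 94^64 = 31
  94^99 = 94^64 * 94^32 * 94^2 * 94^1 = 31 * 35 * 80 * 94 mod 199
    31 * 35 = 1085 = 90 mod 199
    90 * 80 = 7200 = 36 mod 199
    36 * 94 = 3384 = 1 mod 199
  94^99 = 1 mod 199
Result 1: 94 is a quadratic residue mod 199.
94^99 mod 199 = 1

1


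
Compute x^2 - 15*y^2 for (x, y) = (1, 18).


x^2 - d*y^2
= 1^2 - 15*18^2
= 1 - 4860
= -4859

-4859


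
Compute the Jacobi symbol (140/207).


Compute (140/207) via quadratic reciprocity:
  pull out 2: (2/207) = +1  (since 207 mod 8 = 7)
  pull out 2: (2/207) = +1  (since 207 mod 8 = 7)
  reciprocity: (35/207) -> -(207/35)
  reduce: (32/35)
  pull out 2: (2/35) = -1  (since 35 mod 8 = 3)
  pull out 2: (2/35) = -1  (since 35 mod 8 = 3)
  pull out 2: (2/35) = -1  (since 35 mod 8 = 3)
  pull out 2: (2/35) = -1  (since 35 mod 8 = 3)
  pull out 2: (2/35) = -1  (since 35 mod 8 = 3)
  (1/35) = 1
Product of signs = 1

1


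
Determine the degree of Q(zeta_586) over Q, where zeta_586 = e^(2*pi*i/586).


The degree equals Euler's totient phi(586).
586 = 2 * 293
phi(586) = 292

292


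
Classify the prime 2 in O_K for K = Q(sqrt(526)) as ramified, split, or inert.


K = Q(sqrt(526)). Since d mod 4 = 2, disc(K) = 2104.
Check p | disc: 2104 mod 2 = 0.
p divides disc, so p ramifies: (p) = P^2 with e=2, f=1, g=1.
Therefore p is ramified.

ramified


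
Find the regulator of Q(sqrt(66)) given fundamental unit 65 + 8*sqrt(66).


epsilon = 65 + 8*sqrt(66)
= 129.9923
R = ln(129.9923)
= 4.8675

4.8675


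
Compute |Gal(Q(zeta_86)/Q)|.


|Gal(Q(zeta_86)/Q)| = phi(86)
= 42

42


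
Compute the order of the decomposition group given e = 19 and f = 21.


|D_P| = e * f
= 19 * 21
= 399

399


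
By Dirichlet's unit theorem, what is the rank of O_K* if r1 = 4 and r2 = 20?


By Dirichlet's unit theorem:
rank = r1 + r2 - 1
= 4 + 20 - 1
= 23

23


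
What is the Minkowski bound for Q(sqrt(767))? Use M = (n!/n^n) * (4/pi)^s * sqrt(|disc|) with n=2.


d = 767, d mod 4 = 3, so disc(K) = 4d = 3068; |disc(K)| = 3068
Real quadratic field, so n = 2, s = r2 = 0, r1 = 2
M = (n!/n^n) * (4/pi)^s * sqrt(|disc(K)|) = (2!/2^2) * (4/pi)^0 * sqrt(3068)
= 0.5 * 1.000000 * 55.389530
= 27.6948

27.6948


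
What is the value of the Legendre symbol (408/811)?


p = 811 is prime, so compute (408/811) with the reciprocity algorithm (Jacobi-symbol steps: pull out 2s via (2/n), flip via reciprocity, reduce):
  pull out 2: (2/811) = -1  (since 811 mod 8 = 3)
  pull out 2: (2/811) = -1  (since 811 mod 8 = 3)
  pull out 2: (2/811) = -1  (since 811 mod 8 = 3)
  reciprocity: (51/811) -> -(811/51)
  reduce: (46/51)
  pull out 2: (2/51) = -1  (since 51 mod 8 = 3)
  reciprocity: (23/51) -> -(51/23)
  reduce: (5/23)
  reciprocity: (5/23) -> +(23/5)
  reduce: (3/5)
  reciprocity: (3/5) -> +(5/3)
  reduce: (2/3)
  pull out 2: (2/3) = -1  (since 3 mod 8 = 3)
  (1/3) = 1
Product of signs = -1
(408/811) = -1

-1


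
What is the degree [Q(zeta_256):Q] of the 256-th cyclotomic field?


The degree equals Euler's totient phi(256).
256 = 2^8
phi(256) = 128

128


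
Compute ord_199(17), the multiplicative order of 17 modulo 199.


We want ord_199(17), the smallest k >= 1 with 17^k = 1 mod 199.
n = 199 = 199, phi(199) = 198; the order divides phi(n).
Divisors of 198: 1, 2, 3, 6, 9, 11, 18, 22, 33, 66, 99, 198
Repeated squaring mod 199: 17^1 = 17, 17^2 = 90, 17^4 = 140, 17^8 = 98, 17^16 = 52, 17^32 = 117, 17^64 = 157, 17^128 = 172
Test divisors in increasing order:
  k=1: 17^1 = 17 mod 199
  k=2: 17^2 = 90 mod 199
  k=3: 17^3 = 90 * 17 = 137 mod 199
  k=6: 17^6 = 140 * 90 = 63 mod 199
  k=9: 17^9 = 98 * 17 = 74 mod 199
  k=11: 17^11 = 98 * 90 * 17 = 93 mod 199
  k=18: 17^18 = 52 * 90 = 103 mod 199
  k=22: 17^22 = 52 * 140 * 90 = 92 mod 199
  k=33: 17^33 = 117 * 17 = 198 mod 199
  k=66: 17^66 = 157 * 90 = 1 mod 199  <- first divisor giving 1
Order = 66

66


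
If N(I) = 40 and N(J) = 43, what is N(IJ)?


N(IJ) = N(I) * N(J)
= 40 * 43
= 1720

1720


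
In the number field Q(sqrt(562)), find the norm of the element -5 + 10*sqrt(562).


N(a + b*sqrt(d)) = a^2 - d*b^2
= (-5)^2 - (562)*(10)^2
= 25 - 56200
= -56175

-56175


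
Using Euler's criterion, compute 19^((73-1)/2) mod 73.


p = 73 is prime and the exponent is (p-1)/2 = 36, so by Euler's criterion 19^36 = (19/73) = +1 or -1 mod 73.
Compute by square-and-multiply:
  36 = 32 + 4 (binary 100100)
  Repeated squaring mod 73: 19^1 = 19, 19^2 = 69, 19^4 = 16, 19^8 = 37, 19^16 = 55, 19^32 = 32
  19^36 = 19^32 * 19^4 = 32 * 16 mod 73
    32 * 16 = 512 = 1 mod 73
  19^36 = 1 mod 73
Result 1: 19 is a quadratic residue mod 73.
19^36 mod 73 = 1

1


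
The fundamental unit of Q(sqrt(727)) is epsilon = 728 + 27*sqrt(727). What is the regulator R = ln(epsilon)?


epsilon = 728 + 27*sqrt(727)
= 1455.9993
R = ln(1455.9993)
= 7.2834

7.2834


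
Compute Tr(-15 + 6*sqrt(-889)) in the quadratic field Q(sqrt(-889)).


Tr(a + b*sqrt(d)) = (a + b*sqrt(d)) + (a - b*sqrt(d)) = 2a
= 2 * (-15)
= -30

-30


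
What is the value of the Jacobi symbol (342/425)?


Compute (342/425) via quadratic reciprocity:
  pull out 2: (2/425) = +1  (since 425 mod 8 = 1)
  reciprocity: (171/425) -> +(425/171)
  reduce: (83/171)
  reciprocity: (83/171) -> -(171/83)
  reduce: (5/83)
  reciprocity: (5/83) -> +(83/5)
  reduce: (3/5)
  reciprocity: (3/5) -> +(5/3)
  reduce: (2/3)
  pull out 2: (2/3) = -1  (since 3 mod 8 = 3)
  (1/3) = 1
Product of signs = 1

1


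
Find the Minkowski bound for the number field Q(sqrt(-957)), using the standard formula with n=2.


d = -957, d mod 4 = 3, so disc(K) = 4d = -3828; |disc(K)| = 3828
Imaginary quadratic field, so n = 2, s = r2 = 1, r1 = 0
M = (n!/n^n) * (4/pi)^s * sqrt(|disc(K)|) = (2!/2^2) * (4/pi)^1 * sqrt(3828)
= 0.5 * 1.273240 * 61.870833
= 39.3882

39.3882


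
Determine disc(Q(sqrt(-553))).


For K = Q(sqrt(d)) with d squarefree: disc(K) = d if d = 1 mod 4, and disc(K) = 4d if d = 2 or 3 mod 4.
Here d = -553, and d mod 4 = 3.
d = 3 mod 4, not 1 (O_K = Z[sqrt(d)]), so disc(K) = 4d = 4 * (-553) = -2212

-2212


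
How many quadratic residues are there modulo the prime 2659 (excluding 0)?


For prime p, the number of non-zero quadratic residues is (p-1)/2.
= (2659-1)/2
= 1329

1329


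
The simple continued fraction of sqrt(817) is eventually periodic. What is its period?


Run the CF algorithm for sqrt(817).
a_0 = floor(sqrt(817)) = 28; set m_0=0, q_0=1.
Recurrence: m' = q*a - m,  q' = (d - m'^2)/q,  a' = floor((a_0 + m')/q').
  step 1: m=28, q=33, a=1
  step 2: m=5, q=24, a=1
  step 3: m=19, q=19, a=2
  step 4: m=19, q=24, a=1
  step 5: m=5, q=33, a=1
  step 6: m=28, q=1, a=56
a_6 = 2*a_0 = 56, so the period closes here.
sqrt(817) = [28; 1, 1, 2, 1, 1, 56]
Period length = 6

6


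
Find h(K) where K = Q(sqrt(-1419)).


K = Q(sqrt(-1419)). d mod 4 = 1, so D = disc(K) = d = -1419
h(K) equals the number of primitive reduced positive-definite forms (a, b, c) = a*x^2 + b*x*y + c*y^2 with b^2 - 4ac = D,
where reduced means |b| <= a <= c, with b >= 0 whenever |b| = a or a = c, and primitive means gcd(a, b, c) = 1.
Reduced forces 3a^2 <= |D| = 1419, so 1 <= a <= 21; b must have the parity of D, and c = (b^2 - D)/(4a) must be an integer >= a.
Enumerate a = 1..21, b in [-a, a]:
  a=1: (1, 1, 355)  [1]
  a=2: none
  a=3: (3, 3, 119)  [1]
  a=4: none
  a=5: (5, -1, 71), (5, 1, 71)  [2]
  a=6: none
  a=7: (7, -3, 51), (7, 3, 51)  [2]
  a=8..10: none
  a=11: (11, 11, 35)  [1]
  a=12..14: none
  a=15: (15, -9, 25), (15, 9, 25)  [2]
  a=16: none
  a=17: (17, -3, 21), (17, 3, 21)  [2]
  a=18: none
  a=19: (19, 5, 19)  [1]
  a=20..21: none
Total reduced forms: 1 + 1 + 2 + 2 + 1 + 2 + 2 + 1 = 12
h = 12

12


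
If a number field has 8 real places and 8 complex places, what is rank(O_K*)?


By Dirichlet's unit theorem:
rank = r1 + r2 - 1
= 8 + 8 - 1
= 15

15


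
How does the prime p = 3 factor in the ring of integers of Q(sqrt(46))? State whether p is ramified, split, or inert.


K = Q(sqrt(46)). Since d mod 4 = 2, disc(K) = 184.
Check p | disc: 184 mod 3 = 1.
p does not divide disc. Compute Legendre symbol (d/p):
1^((3-1)/2) mod 3 = 1
(d/p) = 1, so p splits: (p) = P*P' with e=1, f=1, g=2.
Therefore p is split.

split


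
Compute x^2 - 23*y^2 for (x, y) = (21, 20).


x^2 - d*y^2
= 21^2 - 23*20^2
= 441 - 9200
= -8759

-8759


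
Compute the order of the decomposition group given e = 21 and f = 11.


|D_P| = e * f
= 21 * 11
= 231

231


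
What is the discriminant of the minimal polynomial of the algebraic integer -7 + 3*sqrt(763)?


The element -7 + 3*sqrt(763) has minimal polynomial:
x^2 + 14*x - 6818
Discriminant = (14)^2 - 4*(-6818)
= 196 + 27272
= 27468

27468


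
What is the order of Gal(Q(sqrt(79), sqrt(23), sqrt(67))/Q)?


The 3 square roots of distinct primes are multiplicatively independent over Q,
so [K:Q] = 2^3 and Gal(K/Q) is isomorphic to (Z/2Z)^3.
|Gal| = 2^3 = 8

8


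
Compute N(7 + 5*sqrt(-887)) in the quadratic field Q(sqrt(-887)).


N(a + b*sqrt(d)) = a^2 - d*b^2
= (7)^2 - (-887)*(5)^2
= 49 + 22175
= 22224

22224


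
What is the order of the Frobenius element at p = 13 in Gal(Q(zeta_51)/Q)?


The Frobenius at p in Gal(Q(zeta_n)/Q) = (Z/nZ)* is the class of p, so its order is ord_51(13), the smallest k >= 1 with 13^k = 1 mod 51.
n = 51 = 3 * 17, phi(51) = 32; the order divides phi(n).
Divisors of 32: 1, 2, 4, 8, 16, 32
Repeated squaring mod 51: 13^1 = 13, 13^2 = 16, 13^4 = 1, 13^8 = 1, 13^16 = 1, 13^32 = 1
Test divisors in increasing order:
  k=1: 13^1 = 13 mod 51
  k=2: 13^2 = 16 mod 51
  k=4: 13^4 = 1 mod 51  <- first divisor giving 1
Order = 4

4
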